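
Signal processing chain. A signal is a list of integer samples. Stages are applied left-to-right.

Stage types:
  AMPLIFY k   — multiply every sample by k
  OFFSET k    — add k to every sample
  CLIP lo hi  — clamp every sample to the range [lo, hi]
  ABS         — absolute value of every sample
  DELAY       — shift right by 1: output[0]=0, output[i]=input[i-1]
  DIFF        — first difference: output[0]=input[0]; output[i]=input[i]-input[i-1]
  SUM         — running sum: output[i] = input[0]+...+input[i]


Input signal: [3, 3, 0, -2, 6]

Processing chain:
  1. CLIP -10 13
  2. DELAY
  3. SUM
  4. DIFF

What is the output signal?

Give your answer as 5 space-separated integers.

Answer: 0 3 3 0 -2

Derivation:
Input: [3, 3, 0, -2, 6]
Stage 1 (CLIP -10 13): clip(3,-10,13)=3, clip(3,-10,13)=3, clip(0,-10,13)=0, clip(-2,-10,13)=-2, clip(6,-10,13)=6 -> [3, 3, 0, -2, 6]
Stage 2 (DELAY): [0, 3, 3, 0, -2] = [0, 3, 3, 0, -2] -> [0, 3, 3, 0, -2]
Stage 3 (SUM): sum[0..0]=0, sum[0..1]=3, sum[0..2]=6, sum[0..3]=6, sum[0..4]=4 -> [0, 3, 6, 6, 4]
Stage 4 (DIFF): s[0]=0, 3-0=3, 6-3=3, 6-6=0, 4-6=-2 -> [0, 3, 3, 0, -2]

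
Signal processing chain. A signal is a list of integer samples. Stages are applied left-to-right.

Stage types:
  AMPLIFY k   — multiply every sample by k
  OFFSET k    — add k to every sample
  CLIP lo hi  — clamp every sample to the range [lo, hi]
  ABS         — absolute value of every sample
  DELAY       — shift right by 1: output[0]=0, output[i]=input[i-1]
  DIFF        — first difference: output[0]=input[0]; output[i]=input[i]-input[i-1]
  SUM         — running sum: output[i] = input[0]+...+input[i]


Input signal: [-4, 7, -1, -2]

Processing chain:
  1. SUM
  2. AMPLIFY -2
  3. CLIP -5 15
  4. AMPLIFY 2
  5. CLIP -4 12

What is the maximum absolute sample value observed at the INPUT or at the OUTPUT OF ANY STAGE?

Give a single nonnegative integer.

Answer: 16

Derivation:
Input: [-4, 7, -1, -2] (max |s|=7)
Stage 1 (SUM): sum[0..0]=-4, sum[0..1]=3, sum[0..2]=2, sum[0..3]=0 -> [-4, 3, 2, 0] (max |s|=4)
Stage 2 (AMPLIFY -2): -4*-2=8, 3*-2=-6, 2*-2=-4, 0*-2=0 -> [8, -6, -4, 0] (max |s|=8)
Stage 3 (CLIP -5 15): clip(8,-5,15)=8, clip(-6,-5,15)=-5, clip(-4,-5,15)=-4, clip(0,-5,15)=0 -> [8, -5, -4, 0] (max |s|=8)
Stage 4 (AMPLIFY 2): 8*2=16, -5*2=-10, -4*2=-8, 0*2=0 -> [16, -10, -8, 0] (max |s|=16)
Stage 5 (CLIP -4 12): clip(16,-4,12)=12, clip(-10,-4,12)=-4, clip(-8,-4,12)=-4, clip(0,-4,12)=0 -> [12, -4, -4, 0] (max |s|=12)
Overall max amplitude: 16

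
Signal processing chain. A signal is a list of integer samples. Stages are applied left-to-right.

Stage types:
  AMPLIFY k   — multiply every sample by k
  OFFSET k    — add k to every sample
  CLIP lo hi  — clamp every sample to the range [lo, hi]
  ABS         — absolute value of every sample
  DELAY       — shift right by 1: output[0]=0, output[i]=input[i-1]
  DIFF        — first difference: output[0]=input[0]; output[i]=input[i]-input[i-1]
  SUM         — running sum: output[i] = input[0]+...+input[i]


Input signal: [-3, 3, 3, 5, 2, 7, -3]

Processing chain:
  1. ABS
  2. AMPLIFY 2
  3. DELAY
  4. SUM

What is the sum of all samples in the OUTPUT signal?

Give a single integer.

Answer: 142

Derivation:
Input: [-3, 3, 3, 5, 2, 7, -3]
Stage 1 (ABS): |-3|=3, |3|=3, |3|=3, |5|=5, |2|=2, |7|=7, |-3|=3 -> [3, 3, 3, 5, 2, 7, 3]
Stage 2 (AMPLIFY 2): 3*2=6, 3*2=6, 3*2=6, 5*2=10, 2*2=4, 7*2=14, 3*2=6 -> [6, 6, 6, 10, 4, 14, 6]
Stage 3 (DELAY): [0, 6, 6, 6, 10, 4, 14] = [0, 6, 6, 6, 10, 4, 14] -> [0, 6, 6, 6, 10, 4, 14]
Stage 4 (SUM): sum[0..0]=0, sum[0..1]=6, sum[0..2]=12, sum[0..3]=18, sum[0..4]=28, sum[0..5]=32, sum[0..6]=46 -> [0, 6, 12, 18, 28, 32, 46]
Output sum: 142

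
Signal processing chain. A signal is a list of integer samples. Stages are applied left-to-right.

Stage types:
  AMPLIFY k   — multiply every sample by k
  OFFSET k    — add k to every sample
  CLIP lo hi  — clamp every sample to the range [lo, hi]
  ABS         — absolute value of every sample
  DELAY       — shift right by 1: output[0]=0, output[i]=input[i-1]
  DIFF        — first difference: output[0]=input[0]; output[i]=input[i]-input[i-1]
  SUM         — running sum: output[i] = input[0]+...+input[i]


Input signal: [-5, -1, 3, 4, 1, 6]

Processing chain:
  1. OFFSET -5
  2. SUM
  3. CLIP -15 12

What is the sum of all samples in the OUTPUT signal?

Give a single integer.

Input: [-5, -1, 3, 4, 1, 6]
Stage 1 (OFFSET -5): -5+-5=-10, -1+-5=-6, 3+-5=-2, 4+-5=-1, 1+-5=-4, 6+-5=1 -> [-10, -6, -2, -1, -4, 1]
Stage 2 (SUM): sum[0..0]=-10, sum[0..1]=-16, sum[0..2]=-18, sum[0..3]=-19, sum[0..4]=-23, sum[0..5]=-22 -> [-10, -16, -18, -19, -23, -22]
Stage 3 (CLIP -15 12): clip(-10,-15,12)=-10, clip(-16,-15,12)=-15, clip(-18,-15,12)=-15, clip(-19,-15,12)=-15, clip(-23,-15,12)=-15, clip(-22,-15,12)=-15 -> [-10, -15, -15, -15, -15, -15]
Output sum: -85

Answer: -85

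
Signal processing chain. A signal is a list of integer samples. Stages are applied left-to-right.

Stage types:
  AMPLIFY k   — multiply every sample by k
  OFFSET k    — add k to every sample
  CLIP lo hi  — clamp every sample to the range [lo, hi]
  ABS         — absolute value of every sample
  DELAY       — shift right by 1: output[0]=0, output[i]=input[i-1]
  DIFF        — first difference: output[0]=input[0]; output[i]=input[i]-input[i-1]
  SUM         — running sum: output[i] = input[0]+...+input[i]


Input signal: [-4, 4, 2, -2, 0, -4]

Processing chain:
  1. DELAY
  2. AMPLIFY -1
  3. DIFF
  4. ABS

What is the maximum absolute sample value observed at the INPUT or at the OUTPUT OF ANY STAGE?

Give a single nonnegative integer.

Input: [-4, 4, 2, -2, 0, -4] (max |s|=4)
Stage 1 (DELAY): [0, -4, 4, 2, -2, 0] = [0, -4, 4, 2, -2, 0] -> [0, -4, 4, 2, -2, 0] (max |s|=4)
Stage 2 (AMPLIFY -1): 0*-1=0, -4*-1=4, 4*-1=-4, 2*-1=-2, -2*-1=2, 0*-1=0 -> [0, 4, -4, -2, 2, 0] (max |s|=4)
Stage 3 (DIFF): s[0]=0, 4-0=4, -4-4=-8, -2--4=2, 2--2=4, 0-2=-2 -> [0, 4, -8, 2, 4, -2] (max |s|=8)
Stage 4 (ABS): |0|=0, |4|=4, |-8|=8, |2|=2, |4|=4, |-2|=2 -> [0, 4, 8, 2, 4, 2] (max |s|=8)
Overall max amplitude: 8

Answer: 8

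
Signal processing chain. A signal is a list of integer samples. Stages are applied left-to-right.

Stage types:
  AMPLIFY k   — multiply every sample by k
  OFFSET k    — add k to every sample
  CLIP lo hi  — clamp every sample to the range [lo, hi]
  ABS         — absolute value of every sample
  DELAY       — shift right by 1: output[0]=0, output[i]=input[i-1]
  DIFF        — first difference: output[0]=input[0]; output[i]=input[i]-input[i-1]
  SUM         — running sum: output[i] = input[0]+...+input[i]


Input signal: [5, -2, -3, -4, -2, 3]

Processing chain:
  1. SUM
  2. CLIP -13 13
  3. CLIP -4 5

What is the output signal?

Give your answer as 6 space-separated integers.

Answer: 5 3 0 -4 -4 -3

Derivation:
Input: [5, -2, -3, -4, -2, 3]
Stage 1 (SUM): sum[0..0]=5, sum[0..1]=3, sum[0..2]=0, sum[0..3]=-4, sum[0..4]=-6, sum[0..5]=-3 -> [5, 3, 0, -4, -6, -3]
Stage 2 (CLIP -13 13): clip(5,-13,13)=5, clip(3,-13,13)=3, clip(0,-13,13)=0, clip(-4,-13,13)=-4, clip(-6,-13,13)=-6, clip(-3,-13,13)=-3 -> [5, 3, 0, -4, -6, -3]
Stage 3 (CLIP -4 5): clip(5,-4,5)=5, clip(3,-4,5)=3, clip(0,-4,5)=0, clip(-4,-4,5)=-4, clip(-6,-4,5)=-4, clip(-3,-4,5)=-3 -> [5, 3, 0, -4, -4, -3]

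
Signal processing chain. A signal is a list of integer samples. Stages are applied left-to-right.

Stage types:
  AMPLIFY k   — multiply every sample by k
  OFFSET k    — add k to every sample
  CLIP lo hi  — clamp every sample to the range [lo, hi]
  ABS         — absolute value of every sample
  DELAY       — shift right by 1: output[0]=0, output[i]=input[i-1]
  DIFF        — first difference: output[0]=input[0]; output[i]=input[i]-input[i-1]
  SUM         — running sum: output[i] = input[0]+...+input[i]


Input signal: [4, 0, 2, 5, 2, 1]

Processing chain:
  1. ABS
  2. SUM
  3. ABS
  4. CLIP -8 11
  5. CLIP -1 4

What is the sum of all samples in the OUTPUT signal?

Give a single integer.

Answer: 24

Derivation:
Input: [4, 0, 2, 5, 2, 1]
Stage 1 (ABS): |4|=4, |0|=0, |2|=2, |5|=5, |2|=2, |1|=1 -> [4, 0, 2, 5, 2, 1]
Stage 2 (SUM): sum[0..0]=4, sum[0..1]=4, sum[0..2]=6, sum[0..3]=11, sum[0..4]=13, sum[0..5]=14 -> [4, 4, 6, 11, 13, 14]
Stage 3 (ABS): |4|=4, |4|=4, |6|=6, |11|=11, |13|=13, |14|=14 -> [4, 4, 6, 11, 13, 14]
Stage 4 (CLIP -8 11): clip(4,-8,11)=4, clip(4,-8,11)=4, clip(6,-8,11)=6, clip(11,-8,11)=11, clip(13,-8,11)=11, clip(14,-8,11)=11 -> [4, 4, 6, 11, 11, 11]
Stage 5 (CLIP -1 4): clip(4,-1,4)=4, clip(4,-1,4)=4, clip(6,-1,4)=4, clip(11,-1,4)=4, clip(11,-1,4)=4, clip(11,-1,4)=4 -> [4, 4, 4, 4, 4, 4]
Output sum: 24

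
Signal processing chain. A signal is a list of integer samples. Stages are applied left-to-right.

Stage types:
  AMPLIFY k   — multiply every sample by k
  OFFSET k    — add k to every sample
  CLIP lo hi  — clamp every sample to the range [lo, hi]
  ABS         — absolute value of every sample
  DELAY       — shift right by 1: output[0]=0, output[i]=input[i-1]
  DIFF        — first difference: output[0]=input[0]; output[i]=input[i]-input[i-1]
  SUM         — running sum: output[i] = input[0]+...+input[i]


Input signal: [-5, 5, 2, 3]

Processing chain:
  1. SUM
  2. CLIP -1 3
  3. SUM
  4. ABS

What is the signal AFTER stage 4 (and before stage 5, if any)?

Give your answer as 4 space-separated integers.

Input: [-5, 5, 2, 3]
Stage 1 (SUM): sum[0..0]=-5, sum[0..1]=0, sum[0..2]=2, sum[0..3]=5 -> [-5, 0, 2, 5]
Stage 2 (CLIP -1 3): clip(-5,-1,3)=-1, clip(0,-1,3)=0, clip(2,-1,3)=2, clip(5,-1,3)=3 -> [-1, 0, 2, 3]
Stage 3 (SUM): sum[0..0]=-1, sum[0..1]=-1, sum[0..2]=1, sum[0..3]=4 -> [-1, -1, 1, 4]
Stage 4 (ABS): |-1|=1, |-1|=1, |1|=1, |4|=4 -> [1, 1, 1, 4]

Answer: 1 1 1 4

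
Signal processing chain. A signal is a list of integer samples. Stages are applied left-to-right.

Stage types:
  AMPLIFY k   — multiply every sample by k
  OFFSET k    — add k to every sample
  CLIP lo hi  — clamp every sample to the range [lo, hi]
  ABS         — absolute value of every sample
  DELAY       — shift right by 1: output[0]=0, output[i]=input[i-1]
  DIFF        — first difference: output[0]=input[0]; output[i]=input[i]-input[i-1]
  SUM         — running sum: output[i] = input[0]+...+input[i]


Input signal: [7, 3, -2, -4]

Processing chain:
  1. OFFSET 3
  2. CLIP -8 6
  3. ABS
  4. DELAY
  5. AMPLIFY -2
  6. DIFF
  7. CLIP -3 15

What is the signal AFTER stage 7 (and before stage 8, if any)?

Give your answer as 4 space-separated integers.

Answer: 0 -3 0 10

Derivation:
Input: [7, 3, -2, -4]
Stage 1 (OFFSET 3): 7+3=10, 3+3=6, -2+3=1, -4+3=-1 -> [10, 6, 1, -1]
Stage 2 (CLIP -8 6): clip(10,-8,6)=6, clip(6,-8,6)=6, clip(1,-8,6)=1, clip(-1,-8,6)=-1 -> [6, 6, 1, -1]
Stage 3 (ABS): |6|=6, |6|=6, |1|=1, |-1|=1 -> [6, 6, 1, 1]
Stage 4 (DELAY): [0, 6, 6, 1] = [0, 6, 6, 1] -> [0, 6, 6, 1]
Stage 5 (AMPLIFY -2): 0*-2=0, 6*-2=-12, 6*-2=-12, 1*-2=-2 -> [0, -12, -12, -2]
Stage 6 (DIFF): s[0]=0, -12-0=-12, -12--12=0, -2--12=10 -> [0, -12, 0, 10]
Stage 7 (CLIP -3 15): clip(0,-3,15)=0, clip(-12,-3,15)=-3, clip(0,-3,15)=0, clip(10,-3,15)=10 -> [0, -3, 0, 10]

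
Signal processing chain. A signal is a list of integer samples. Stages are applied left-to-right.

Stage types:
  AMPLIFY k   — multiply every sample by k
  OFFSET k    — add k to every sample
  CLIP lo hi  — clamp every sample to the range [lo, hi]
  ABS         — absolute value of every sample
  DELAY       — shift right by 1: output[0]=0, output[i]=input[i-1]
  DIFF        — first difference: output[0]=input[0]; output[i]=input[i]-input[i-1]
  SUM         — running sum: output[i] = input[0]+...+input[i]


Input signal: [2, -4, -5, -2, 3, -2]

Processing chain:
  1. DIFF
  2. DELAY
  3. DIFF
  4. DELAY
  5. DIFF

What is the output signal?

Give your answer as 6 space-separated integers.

Input: [2, -4, -5, -2, 3, -2]
Stage 1 (DIFF): s[0]=2, -4-2=-6, -5--4=-1, -2--5=3, 3--2=5, -2-3=-5 -> [2, -6, -1, 3, 5, -5]
Stage 2 (DELAY): [0, 2, -6, -1, 3, 5] = [0, 2, -6, -1, 3, 5] -> [0, 2, -6, -1, 3, 5]
Stage 3 (DIFF): s[0]=0, 2-0=2, -6-2=-8, -1--6=5, 3--1=4, 5-3=2 -> [0, 2, -8, 5, 4, 2]
Stage 4 (DELAY): [0, 0, 2, -8, 5, 4] = [0, 0, 2, -8, 5, 4] -> [0, 0, 2, -8, 5, 4]
Stage 5 (DIFF): s[0]=0, 0-0=0, 2-0=2, -8-2=-10, 5--8=13, 4-5=-1 -> [0, 0, 2, -10, 13, -1]

Answer: 0 0 2 -10 13 -1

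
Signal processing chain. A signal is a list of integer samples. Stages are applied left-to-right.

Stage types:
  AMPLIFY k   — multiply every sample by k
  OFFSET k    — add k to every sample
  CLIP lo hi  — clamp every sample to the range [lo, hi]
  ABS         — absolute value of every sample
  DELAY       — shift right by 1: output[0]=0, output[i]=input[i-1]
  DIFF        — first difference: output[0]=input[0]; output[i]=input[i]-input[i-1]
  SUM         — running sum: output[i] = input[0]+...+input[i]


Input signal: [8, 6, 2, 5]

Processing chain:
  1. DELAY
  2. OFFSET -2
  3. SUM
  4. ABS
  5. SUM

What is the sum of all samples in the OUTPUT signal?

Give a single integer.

Input: [8, 6, 2, 5]
Stage 1 (DELAY): [0, 8, 6, 2] = [0, 8, 6, 2] -> [0, 8, 6, 2]
Stage 2 (OFFSET -2): 0+-2=-2, 8+-2=6, 6+-2=4, 2+-2=0 -> [-2, 6, 4, 0]
Stage 3 (SUM): sum[0..0]=-2, sum[0..1]=4, sum[0..2]=8, sum[0..3]=8 -> [-2, 4, 8, 8]
Stage 4 (ABS): |-2|=2, |4|=4, |8|=8, |8|=8 -> [2, 4, 8, 8]
Stage 5 (SUM): sum[0..0]=2, sum[0..1]=6, sum[0..2]=14, sum[0..3]=22 -> [2, 6, 14, 22]
Output sum: 44

Answer: 44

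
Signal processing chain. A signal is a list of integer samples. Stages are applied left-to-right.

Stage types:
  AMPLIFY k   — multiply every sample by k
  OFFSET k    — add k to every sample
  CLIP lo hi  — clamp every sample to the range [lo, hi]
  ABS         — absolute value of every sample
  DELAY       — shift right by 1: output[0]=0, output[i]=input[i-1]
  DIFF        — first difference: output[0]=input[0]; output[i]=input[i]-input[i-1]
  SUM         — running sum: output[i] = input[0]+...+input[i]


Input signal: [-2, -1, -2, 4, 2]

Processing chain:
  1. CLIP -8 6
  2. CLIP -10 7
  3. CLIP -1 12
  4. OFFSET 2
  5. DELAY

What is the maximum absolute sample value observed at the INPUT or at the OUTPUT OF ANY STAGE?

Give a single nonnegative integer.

Answer: 6

Derivation:
Input: [-2, -1, -2, 4, 2] (max |s|=4)
Stage 1 (CLIP -8 6): clip(-2,-8,6)=-2, clip(-1,-8,6)=-1, clip(-2,-8,6)=-2, clip(4,-8,6)=4, clip(2,-8,6)=2 -> [-2, -1, -2, 4, 2] (max |s|=4)
Stage 2 (CLIP -10 7): clip(-2,-10,7)=-2, clip(-1,-10,7)=-1, clip(-2,-10,7)=-2, clip(4,-10,7)=4, clip(2,-10,7)=2 -> [-2, -1, -2, 4, 2] (max |s|=4)
Stage 3 (CLIP -1 12): clip(-2,-1,12)=-1, clip(-1,-1,12)=-1, clip(-2,-1,12)=-1, clip(4,-1,12)=4, clip(2,-1,12)=2 -> [-1, -1, -1, 4, 2] (max |s|=4)
Stage 4 (OFFSET 2): -1+2=1, -1+2=1, -1+2=1, 4+2=6, 2+2=4 -> [1, 1, 1, 6, 4] (max |s|=6)
Stage 5 (DELAY): [0, 1, 1, 1, 6] = [0, 1, 1, 1, 6] -> [0, 1, 1, 1, 6] (max |s|=6)
Overall max amplitude: 6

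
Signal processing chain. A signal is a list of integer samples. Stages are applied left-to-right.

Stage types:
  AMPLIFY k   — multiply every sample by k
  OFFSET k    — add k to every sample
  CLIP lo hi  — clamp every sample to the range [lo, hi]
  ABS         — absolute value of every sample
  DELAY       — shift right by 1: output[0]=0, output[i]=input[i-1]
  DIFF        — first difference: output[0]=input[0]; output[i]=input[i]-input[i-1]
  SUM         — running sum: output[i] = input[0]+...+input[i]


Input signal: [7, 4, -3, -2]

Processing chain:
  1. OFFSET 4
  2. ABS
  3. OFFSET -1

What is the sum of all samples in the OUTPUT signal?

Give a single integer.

Answer: 18

Derivation:
Input: [7, 4, -3, -2]
Stage 1 (OFFSET 4): 7+4=11, 4+4=8, -3+4=1, -2+4=2 -> [11, 8, 1, 2]
Stage 2 (ABS): |11|=11, |8|=8, |1|=1, |2|=2 -> [11, 8, 1, 2]
Stage 3 (OFFSET -1): 11+-1=10, 8+-1=7, 1+-1=0, 2+-1=1 -> [10, 7, 0, 1]
Output sum: 18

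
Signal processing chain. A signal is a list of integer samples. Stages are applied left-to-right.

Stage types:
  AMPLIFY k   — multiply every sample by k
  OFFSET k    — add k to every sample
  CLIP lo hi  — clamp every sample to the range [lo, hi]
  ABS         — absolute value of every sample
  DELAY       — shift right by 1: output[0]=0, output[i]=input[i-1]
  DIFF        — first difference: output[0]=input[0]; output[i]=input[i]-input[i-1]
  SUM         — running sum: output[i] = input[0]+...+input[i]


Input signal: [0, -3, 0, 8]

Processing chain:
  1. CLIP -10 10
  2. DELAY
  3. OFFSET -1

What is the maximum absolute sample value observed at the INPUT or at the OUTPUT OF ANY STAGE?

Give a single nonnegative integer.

Input: [0, -3, 0, 8] (max |s|=8)
Stage 1 (CLIP -10 10): clip(0,-10,10)=0, clip(-3,-10,10)=-3, clip(0,-10,10)=0, clip(8,-10,10)=8 -> [0, -3, 0, 8] (max |s|=8)
Stage 2 (DELAY): [0, 0, -3, 0] = [0, 0, -3, 0] -> [0, 0, -3, 0] (max |s|=3)
Stage 3 (OFFSET -1): 0+-1=-1, 0+-1=-1, -3+-1=-4, 0+-1=-1 -> [-1, -1, -4, -1] (max |s|=4)
Overall max amplitude: 8

Answer: 8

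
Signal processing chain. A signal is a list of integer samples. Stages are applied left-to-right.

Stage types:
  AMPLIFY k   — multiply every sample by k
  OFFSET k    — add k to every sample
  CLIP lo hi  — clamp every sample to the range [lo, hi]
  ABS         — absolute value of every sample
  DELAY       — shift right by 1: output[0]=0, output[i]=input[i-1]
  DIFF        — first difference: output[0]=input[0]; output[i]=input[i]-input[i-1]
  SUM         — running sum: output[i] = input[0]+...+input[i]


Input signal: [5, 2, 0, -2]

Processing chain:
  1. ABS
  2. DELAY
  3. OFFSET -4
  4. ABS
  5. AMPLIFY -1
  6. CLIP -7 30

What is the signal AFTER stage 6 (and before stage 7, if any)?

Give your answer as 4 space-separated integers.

Input: [5, 2, 0, -2]
Stage 1 (ABS): |5|=5, |2|=2, |0|=0, |-2|=2 -> [5, 2, 0, 2]
Stage 2 (DELAY): [0, 5, 2, 0] = [0, 5, 2, 0] -> [0, 5, 2, 0]
Stage 3 (OFFSET -4): 0+-4=-4, 5+-4=1, 2+-4=-2, 0+-4=-4 -> [-4, 1, -2, -4]
Stage 4 (ABS): |-4|=4, |1|=1, |-2|=2, |-4|=4 -> [4, 1, 2, 4]
Stage 5 (AMPLIFY -1): 4*-1=-4, 1*-1=-1, 2*-1=-2, 4*-1=-4 -> [-4, -1, -2, -4]
Stage 6 (CLIP -7 30): clip(-4,-7,30)=-4, clip(-1,-7,30)=-1, clip(-2,-7,30)=-2, clip(-4,-7,30)=-4 -> [-4, -1, -2, -4]

Answer: -4 -1 -2 -4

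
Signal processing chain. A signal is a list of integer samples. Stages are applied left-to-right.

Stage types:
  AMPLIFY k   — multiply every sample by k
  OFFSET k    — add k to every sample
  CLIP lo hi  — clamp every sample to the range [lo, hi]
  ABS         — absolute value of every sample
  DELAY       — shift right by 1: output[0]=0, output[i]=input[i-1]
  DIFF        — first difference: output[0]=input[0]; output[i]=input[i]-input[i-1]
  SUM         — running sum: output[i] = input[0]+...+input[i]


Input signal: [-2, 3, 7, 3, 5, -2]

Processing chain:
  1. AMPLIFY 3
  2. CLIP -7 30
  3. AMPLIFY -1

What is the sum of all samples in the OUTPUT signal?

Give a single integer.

Input: [-2, 3, 7, 3, 5, -2]
Stage 1 (AMPLIFY 3): -2*3=-6, 3*3=9, 7*3=21, 3*3=9, 5*3=15, -2*3=-6 -> [-6, 9, 21, 9, 15, -6]
Stage 2 (CLIP -7 30): clip(-6,-7,30)=-6, clip(9,-7,30)=9, clip(21,-7,30)=21, clip(9,-7,30)=9, clip(15,-7,30)=15, clip(-6,-7,30)=-6 -> [-6, 9, 21, 9, 15, -6]
Stage 3 (AMPLIFY -1): -6*-1=6, 9*-1=-9, 21*-1=-21, 9*-1=-9, 15*-1=-15, -6*-1=6 -> [6, -9, -21, -9, -15, 6]
Output sum: -42

Answer: -42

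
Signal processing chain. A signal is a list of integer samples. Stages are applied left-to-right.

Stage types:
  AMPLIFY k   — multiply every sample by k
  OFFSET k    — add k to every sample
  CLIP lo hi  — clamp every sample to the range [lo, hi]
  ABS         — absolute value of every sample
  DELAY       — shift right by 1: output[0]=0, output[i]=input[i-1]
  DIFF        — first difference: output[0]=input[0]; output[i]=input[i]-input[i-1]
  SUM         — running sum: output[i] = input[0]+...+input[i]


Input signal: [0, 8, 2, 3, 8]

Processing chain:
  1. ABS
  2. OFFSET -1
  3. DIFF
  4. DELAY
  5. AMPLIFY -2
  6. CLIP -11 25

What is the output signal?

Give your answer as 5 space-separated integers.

Answer: 0 2 -11 12 -2

Derivation:
Input: [0, 8, 2, 3, 8]
Stage 1 (ABS): |0|=0, |8|=8, |2|=2, |3|=3, |8|=8 -> [0, 8, 2, 3, 8]
Stage 2 (OFFSET -1): 0+-1=-1, 8+-1=7, 2+-1=1, 3+-1=2, 8+-1=7 -> [-1, 7, 1, 2, 7]
Stage 3 (DIFF): s[0]=-1, 7--1=8, 1-7=-6, 2-1=1, 7-2=5 -> [-1, 8, -6, 1, 5]
Stage 4 (DELAY): [0, -1, 8, -6, 1] = [0, -1, 8, -6, 1] -> [0, -1, 8, -6, 1]
Stage 5 (AMPLIFY -2): 0*-2=0, -1*-2=2, 8*-2=-16, -6*-2=12, 1*-2=-2 -> [0, 2, -16, 12, -2]
Stage 6 (CLIP -11 25): clip(0,-11,25)=0, clip(2,-11,25)=2, clip(-16,-11,25)=-11, clip(12,-11,25)=12, clip(-2,-11,25)=-2 -> [0, 2, -11, 12, -2]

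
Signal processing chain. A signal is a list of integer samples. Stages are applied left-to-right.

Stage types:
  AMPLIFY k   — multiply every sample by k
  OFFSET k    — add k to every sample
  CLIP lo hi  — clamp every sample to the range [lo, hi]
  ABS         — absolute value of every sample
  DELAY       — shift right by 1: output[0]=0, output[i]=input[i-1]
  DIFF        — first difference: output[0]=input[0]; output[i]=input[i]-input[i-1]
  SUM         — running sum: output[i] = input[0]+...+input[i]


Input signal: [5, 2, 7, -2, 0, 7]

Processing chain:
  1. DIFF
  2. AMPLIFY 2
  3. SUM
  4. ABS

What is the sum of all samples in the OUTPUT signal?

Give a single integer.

Input: [5, 2, 7, -2, 0, 7]
Stage 1 (DIFF): s[0]=5, 2-5=-3, 7-2=5, -2-7=-9, 0--2=2, 7-0=7 -> [5, -3, 5, -9, 2, 7]
Stage 2 (AMPLIFY 2): 5*2=10, -3*2=-6, 5*2=10, -9*2=-18, 2*2=4, 7*2=14 -> [10, -6, 10, -18, 4, 14]
Stage 3 (SUM): sum[0..0]=10, sum[0..1]=4, sum[0..2]=14, sum[0..3]=-4, sum[0..4]=0, sum[0..5]=14 -> [10, 4, 14, -4, 0, 14]
Stage 4 (ABS): |10|=10, |4|=4, |14|=14, |-4|=4, |0|=0, |14|=14 -> [10, 4, 14, 4, 0, 14]
Output sum: 46

Answer: 46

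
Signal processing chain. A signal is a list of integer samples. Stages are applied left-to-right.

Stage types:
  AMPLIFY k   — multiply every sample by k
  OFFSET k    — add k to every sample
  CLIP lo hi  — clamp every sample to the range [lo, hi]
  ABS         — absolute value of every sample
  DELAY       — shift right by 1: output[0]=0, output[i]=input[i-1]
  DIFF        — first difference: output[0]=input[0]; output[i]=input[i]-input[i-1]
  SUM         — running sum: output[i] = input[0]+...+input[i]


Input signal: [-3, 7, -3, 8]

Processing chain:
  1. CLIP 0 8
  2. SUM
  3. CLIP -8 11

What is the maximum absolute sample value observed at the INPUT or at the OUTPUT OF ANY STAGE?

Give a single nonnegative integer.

Answer: 15

Derivation:
Input: [-3, 7, -3, 8] (max |s|=8)
Stage 1 (CLIP 0 8): clip(-3,0,8)=0, clip(7,0,8)=7, clip(-3,0,8)=0, clip(8,0,8)=8 -> [0, 7, 0, 8] (max |s|=8)
Stage 2 (SUM): sum[0..0]=0, sum[0..1]=7, sum[0..2]=7, sum[0..3]=15 -> [0, 7, 7, 15] (max |s|=15)
Stage 3 (CLIP -8 11): clip(0,-8,11)=0, clip(7,-8,11)=7, clip(7,-8,11)=7, clip(15,-8,11)=11 -> [0, 7, 7, 11] (max |s|=11)
Overall max amplitude: 15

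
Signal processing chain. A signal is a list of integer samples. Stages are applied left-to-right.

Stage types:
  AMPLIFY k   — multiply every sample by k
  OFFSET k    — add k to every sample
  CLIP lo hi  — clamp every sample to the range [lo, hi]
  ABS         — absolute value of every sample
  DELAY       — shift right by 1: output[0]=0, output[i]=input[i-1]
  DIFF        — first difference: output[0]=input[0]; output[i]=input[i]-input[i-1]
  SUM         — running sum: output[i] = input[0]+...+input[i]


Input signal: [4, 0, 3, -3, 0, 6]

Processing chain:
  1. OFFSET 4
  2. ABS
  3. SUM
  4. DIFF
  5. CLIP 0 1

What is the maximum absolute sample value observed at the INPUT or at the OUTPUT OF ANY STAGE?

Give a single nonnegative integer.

Answer: 34

Derivation:
Input: [4, 0, 3, -3, 0, 6] (max |s|=6)
Stage 1 (OFFSET 4): 4+4=8, 0+4=4, 3+4=7, -3+4=1, 0+4=4, 6+4=10 -> [8, 4, 7, 1, 4, 10] (max |s|=10)
Stage 2 (ABS): |8|=8, |4|=4, |7|=7, |1|=1, |4|=4, |10|=10 -> [8, 4, 7, 1, 4, 10] (max |s|=10)
Stage 3 (SUM): sum[0..0]=8, sum[0..1]=12, sum[0..2]=19, sum[0..3]=20, sum[0..4]=24, sum[0..5]=34 -> [8, 12, 19, 20, 24, 34] (max |s|=34)
Stage 4 (DIFF): s[0]=8, 12-8=4, 19-12=7, 20-19=1, 24-20=4, 34-24=10 -> [8, 4, 7, 1, 4, 10] (max |s|=10)
Stage 5 (CLIP 0 1): clip(8,0,1)=1, clip(4,0,1)=1, clip(7,0,1)=1, clip(1,0,1)=1, clip(4,0,1)=1, clip(10,0,1)=1 -> [1, 1, 1, 1, 1, 1] (max |s|=1)
Overall max amplitude: 34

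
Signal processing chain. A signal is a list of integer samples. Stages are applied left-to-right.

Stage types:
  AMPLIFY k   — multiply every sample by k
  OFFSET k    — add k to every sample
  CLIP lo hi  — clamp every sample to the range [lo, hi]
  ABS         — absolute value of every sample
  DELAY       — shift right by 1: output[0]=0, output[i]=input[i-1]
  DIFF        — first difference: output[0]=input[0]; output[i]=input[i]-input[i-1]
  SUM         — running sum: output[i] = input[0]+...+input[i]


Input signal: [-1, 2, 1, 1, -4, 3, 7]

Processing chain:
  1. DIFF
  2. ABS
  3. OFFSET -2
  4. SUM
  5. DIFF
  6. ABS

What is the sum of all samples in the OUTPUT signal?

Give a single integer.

Input: [-1, 2, 1, 1, -4, 3, 7]
Stage 1 (DIFF): s[0]=-1, 2--1=3, 1-2=-1, 1-1=0, -4-1=-5, 3--4=7, 7-3=4 -> [-1, 3, -1, 0, -5, 7, 4]
Stage 2 (ABS): |-1|=1, |3|=3, |-1|=1, |0|=0, |-5|=5, |7|=7, |4|=4 -> [1, 3, 1, 0, 5, 7, 4]
Stage 3 (OFFSET -2): 1+-2=-1, 3+-2=1, 1+-2=-1, 0+-2=-2, 5+-2=3, 7+-2=5, 4+-2=2 -> [-1, 1, -1, -2, 3, 5, 2]
Stage 4 (SUM): sum[0..0]=-1, sum[0..1]=0, sum[0..2]=-1, sum[0..3]=-3, sum[0..4]=0, sum[0..5]=5, sum[0..6]=7 -> [-1, 0, -1, -3, 0, 5, 7]
Stage 5 (DIFF): s[0]=-1, 0--1=1, -1-0=-1, -3--1=-2, 0--3=3, 5-0=5, 7-5=2 -> [-1, 1, -1, -2, 3, 5, 2]
Stage 6 (ABS): |-1|=1, |1|=1, |-1|=1, |-2|=2, |3|=3, |5|=5, |2|=2 -> [1, 1, 1, 2, 3, 5, 2]
Output sum: 15

Answer: 15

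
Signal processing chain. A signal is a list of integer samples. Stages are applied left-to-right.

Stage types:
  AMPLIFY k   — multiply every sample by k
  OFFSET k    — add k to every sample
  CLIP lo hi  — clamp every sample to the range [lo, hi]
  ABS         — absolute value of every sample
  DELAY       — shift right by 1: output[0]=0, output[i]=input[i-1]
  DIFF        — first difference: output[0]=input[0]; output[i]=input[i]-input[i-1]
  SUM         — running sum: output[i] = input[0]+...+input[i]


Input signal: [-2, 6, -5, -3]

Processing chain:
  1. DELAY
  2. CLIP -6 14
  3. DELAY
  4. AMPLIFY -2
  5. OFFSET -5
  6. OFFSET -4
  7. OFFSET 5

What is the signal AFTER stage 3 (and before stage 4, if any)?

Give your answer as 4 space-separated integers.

Input: [-2, 6, -5, -3]
Stage 1 (DELAY): [0, -2, 6, -5] = [0, -2, 6, -5] -> [0, -2, 6, -5]
Stage 2 (CLIP -6 14): clip(0,-6,14)=0, clip(-2,-6,14)=-2, clip(6,-6,14)=6, clip(-5,-6,14)=-5 -> [0, -2, 6, -5]
Stage 3 (DELAY): [0, 0, -2, 6] = [0, 0, -2, 6] -> [0, 0, -2, 6]

Answer: 0 0 -2 6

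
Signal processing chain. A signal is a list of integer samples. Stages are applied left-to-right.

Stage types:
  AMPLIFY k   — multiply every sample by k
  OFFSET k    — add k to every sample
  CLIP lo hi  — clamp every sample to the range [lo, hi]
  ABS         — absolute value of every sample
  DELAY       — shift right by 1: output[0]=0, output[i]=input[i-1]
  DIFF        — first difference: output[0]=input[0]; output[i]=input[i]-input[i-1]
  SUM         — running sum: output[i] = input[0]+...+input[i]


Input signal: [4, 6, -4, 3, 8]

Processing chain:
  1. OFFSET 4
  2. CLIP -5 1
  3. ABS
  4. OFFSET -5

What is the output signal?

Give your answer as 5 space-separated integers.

Answer: -4 -4 -5 -4 -4

Derivation:
Input: [4, 6, -4, 3, 8]
Stage 1 (OFFSET 4): 4+4=8, 6+4=10, -4+4=0, 3+4=7, 8+4=12 -> [8, 10, 0, 7, 12]
Stage 2 (CLIP -5 1): clip(8,-5,1)=1, clip(10,-5,1)=1, clip(0,-5,1)=0, clip(7,-5,1)=1, clip(12,-5,1)=1 -> [1, 1, 0, 1, 1]
Stage 3 (ABS): |1|=1, |1|=1, |0|=0, |1|=1, |1|=1 -> [1, 1, 0, 1, 1]
Stage 4 (OFFSET -5): 1+-5=-4, 1+-5=-4, 0+-5=-5, 1+-5=-4, 1+-5=-4 -> [-4, -4, -5, -4, -4]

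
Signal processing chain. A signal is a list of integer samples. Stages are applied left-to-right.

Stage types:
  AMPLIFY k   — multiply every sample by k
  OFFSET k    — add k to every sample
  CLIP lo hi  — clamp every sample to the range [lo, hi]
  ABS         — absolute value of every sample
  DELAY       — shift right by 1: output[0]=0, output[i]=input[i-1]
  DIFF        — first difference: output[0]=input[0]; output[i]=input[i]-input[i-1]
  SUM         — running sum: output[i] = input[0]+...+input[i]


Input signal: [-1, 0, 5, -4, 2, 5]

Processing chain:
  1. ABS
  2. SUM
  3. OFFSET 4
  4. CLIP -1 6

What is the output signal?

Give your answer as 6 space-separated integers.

Input: [-1, 0, 5, -4, 2, 5]
Stage 1 (ABS): |-1|=1, |0|=0, |5|=5, |-4|=4, |2|=2, |5|=5 -> [1, 0, 5, 4, 2, 5]
Stage 2 (SUM): sum[0..0]=1, sum[0..1]=1, sum[0..2]=6, sum[0..3]=10, sum[0..4]=12, sum[0..5]=17 -> [1, 1, 6, 10, 12, 17]
Stage 3 (OFFSET 4): 1+4=5, 1+4=5, 6+4=10, 10+4=14, 12+4=16, 17+4=21 -> [5, 5, 10, 14, 16, 21]
Stage 4 (CLIP -1 6): clip(5,-1,6)=5, clip(5,-1,6)=5, clip(10,-1,6)=6, clip(14,-1,6)=6, clip(16,-1,6)=6, clip(21,-1,6)=6 -> [5, 5, 6, 6, 6, 6]

Answer: 5 5 6 6 6 6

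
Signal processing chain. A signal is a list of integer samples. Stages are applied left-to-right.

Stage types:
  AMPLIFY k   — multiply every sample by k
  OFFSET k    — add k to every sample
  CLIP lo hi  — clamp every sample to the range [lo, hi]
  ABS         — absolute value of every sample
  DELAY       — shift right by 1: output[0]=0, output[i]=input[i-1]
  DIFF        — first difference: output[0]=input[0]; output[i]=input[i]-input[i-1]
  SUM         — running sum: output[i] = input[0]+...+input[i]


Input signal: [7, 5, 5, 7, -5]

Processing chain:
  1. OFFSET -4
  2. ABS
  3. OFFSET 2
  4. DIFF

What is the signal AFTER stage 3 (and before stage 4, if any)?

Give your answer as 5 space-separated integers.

Answer: 5 3 3 5 11

Derivation:
Input: [7, 5, 5, 7, -5]
Stage 1 (OFFSET -4): 7+-4=3, 5+-4=1, 5+-4=1, 7+-4=3, -5+-4=-9 -> [3, 1, 1, 3, -9]
Stage 2 (ABS): |3|=3, |1|=1, |1|=1, |3|=3, |-9|=9 -> [3, 1, 1, 3, 9]
Stage 3 (OFFSET 2): 3+2=5, 1+2=3, 1+2=3, 3+2=5, 9+2=11 -> [5, 3, 3, 5, 11]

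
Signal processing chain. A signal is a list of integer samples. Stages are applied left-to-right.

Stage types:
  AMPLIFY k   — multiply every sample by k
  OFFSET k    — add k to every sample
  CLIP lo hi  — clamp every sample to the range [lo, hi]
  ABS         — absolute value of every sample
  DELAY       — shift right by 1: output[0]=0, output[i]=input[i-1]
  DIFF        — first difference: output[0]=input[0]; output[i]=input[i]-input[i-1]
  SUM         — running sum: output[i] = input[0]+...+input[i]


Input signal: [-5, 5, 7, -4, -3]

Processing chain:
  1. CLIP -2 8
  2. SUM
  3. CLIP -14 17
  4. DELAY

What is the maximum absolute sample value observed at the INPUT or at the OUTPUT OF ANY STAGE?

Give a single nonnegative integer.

Answer: 10

Derivation:
Input: [-5, 5, 7, -4, -3] (max |s|=7)
Stage 1 (CLIP -2 8): clip(-5,-2,8)=-2, clip(5,-2,8)=5, clip(7,-2,8)=7, clip(-4,-2,8)=-2, clip(-3,-2,8)=-2 -> [-2, 5, 7, -2, -2] (max |s|=7)
Stage 2 (SUM): sum[0..0]=-2, sum[0..1]=3, sum[0..2]=10, sum[0..3]=8, sum[0..4]=6 -> [-2, 3, 10, 8, 6] (max |s|=10)
Stage 3 (CLIP -14 17): clip(-2,-14,17)=-2, clip(3,-14,17)=3, clip(10,-14,17)=10, clip(8,-14,17)=8, clip(6,-14,17)=6 -> [-2, 3, 10, 8, 6] (max |s|=10)
Stage 4 (DELAY): [0, -2, 3, 10, 8] = [0, -2, 3, 10, 8] -> [0, -2, 3, 10, 8] (max |s|=10)
Overall max amplitude: 10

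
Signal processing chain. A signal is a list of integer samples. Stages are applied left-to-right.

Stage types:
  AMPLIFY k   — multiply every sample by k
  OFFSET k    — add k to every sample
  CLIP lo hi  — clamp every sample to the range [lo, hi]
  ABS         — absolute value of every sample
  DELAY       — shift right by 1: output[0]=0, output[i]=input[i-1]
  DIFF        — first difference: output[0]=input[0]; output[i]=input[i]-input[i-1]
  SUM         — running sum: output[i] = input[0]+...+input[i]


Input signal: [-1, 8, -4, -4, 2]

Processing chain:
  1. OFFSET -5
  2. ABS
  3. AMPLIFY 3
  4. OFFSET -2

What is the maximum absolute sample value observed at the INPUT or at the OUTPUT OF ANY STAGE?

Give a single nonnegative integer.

Answer: 27

Derivation:
Input: [-1, 8, -4, -4, 2] (max |s|=8)
Stage 1 (OFFSET -5): -1+-5=-6, 8+-5=3, -4+-5=-9, -4+-5=-9, 2+-5=-3 -> [-6, 3, -9, -9, -3] (max |s|=9)
Stage 2 (ABS): |-6|=6, |3|=3, |-9|=9, |-9|=9, |-3|=3 -> [6, 3, 9, 9, 3] (max |s|=9)
Stage 3 (AMPLIFY 3): 6*3=18, 3*3=9, 9*3=27, 9*3=27, 3*3=9 -> [18, 9, 27, 27, 9] (max |s|=27)
Stage 4 (OFFSET -2): 18+-2=16, 9+-2=7, 27+-2=25, 27+-2=25, 9+-2=7 -> [16, 7, 25, 25, 7] (max |s|=25)
Overall max amplitude: 27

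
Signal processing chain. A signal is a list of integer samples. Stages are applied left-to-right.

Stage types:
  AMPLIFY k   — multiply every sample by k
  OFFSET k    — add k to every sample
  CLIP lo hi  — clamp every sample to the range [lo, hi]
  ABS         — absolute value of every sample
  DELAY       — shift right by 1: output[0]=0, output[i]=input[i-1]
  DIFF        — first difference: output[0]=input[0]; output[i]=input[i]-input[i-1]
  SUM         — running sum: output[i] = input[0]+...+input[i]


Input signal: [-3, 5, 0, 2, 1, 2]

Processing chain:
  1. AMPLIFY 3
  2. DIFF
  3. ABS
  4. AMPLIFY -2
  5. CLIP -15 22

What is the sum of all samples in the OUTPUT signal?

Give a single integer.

Input: [-3, 5, 0, 2, 1, 2]
Stage 1 (AMPLIFY 3): -3*3=-9, 5*3=15, 0*3=0, 2*3=6, 1*3=3, 2*3=6 -> [-9, 15, 0, 6, 3, 6]
Stage 2 (DIFF): s[0]=-9, 15--9=24, 0-15=-15, 6-0=6, 3-6=-3, 6-3=3 -> [-9, 24, -15, 6, -3, 3]
Stage 3 (ABS): |-9|=9, |24|=24, |-15|=15, |6|=6, |-3|=3, |3|=3 -> [9, 24, 15, 6, 3, 3]
Stage 4 (AMPLIFY -2): 9*-2=-18, 24*-2=-48, 15*-2=-30, 6*-2=-12, 3*-2=-6, 3*-2=-6 -> [-18, -48, -30, -12, -6, -6]
Stage 5 (CLIP -15 22): clip(-18,-15,22)=-15, clip(-48,-15,22)=-15, clip(-30,-15,22)=-15, clip(-12,-15,22)=-12, clip(-6,-15,22)=-6, clip(-6,-15,22)=-6 -> [-15, -15, -15, -12, -6, -6]
Output sum: -69

Answer: -69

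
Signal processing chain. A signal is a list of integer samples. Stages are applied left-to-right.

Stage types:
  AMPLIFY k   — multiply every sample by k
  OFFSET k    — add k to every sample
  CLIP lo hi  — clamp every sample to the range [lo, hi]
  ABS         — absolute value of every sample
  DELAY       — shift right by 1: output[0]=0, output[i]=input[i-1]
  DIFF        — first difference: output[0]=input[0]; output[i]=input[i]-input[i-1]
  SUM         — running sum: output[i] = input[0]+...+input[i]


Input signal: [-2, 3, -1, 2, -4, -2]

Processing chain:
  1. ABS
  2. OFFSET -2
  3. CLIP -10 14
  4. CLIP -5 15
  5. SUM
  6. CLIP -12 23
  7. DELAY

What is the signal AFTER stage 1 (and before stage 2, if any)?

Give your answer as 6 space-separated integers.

Answer: 2 3 1 2 4 2

Derivation:
Input: [-2, 3, -1, 2, -4, -2]
Stage 1 (ABS): |-2|=2, |3|=3, |-1|=1, |2|=2, |-4|=4, |-2|=2 -> [2, 3, 1, 2, 4, 2]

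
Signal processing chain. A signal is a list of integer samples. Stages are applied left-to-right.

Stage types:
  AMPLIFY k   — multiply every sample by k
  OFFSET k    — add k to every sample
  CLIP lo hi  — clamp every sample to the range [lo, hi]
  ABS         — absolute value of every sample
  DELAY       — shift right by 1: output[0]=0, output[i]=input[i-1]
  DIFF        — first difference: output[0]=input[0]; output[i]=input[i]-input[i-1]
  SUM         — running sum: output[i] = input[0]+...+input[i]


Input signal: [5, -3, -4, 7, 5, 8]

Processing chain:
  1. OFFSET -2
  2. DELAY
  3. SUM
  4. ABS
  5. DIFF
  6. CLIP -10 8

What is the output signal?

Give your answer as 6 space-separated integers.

Input: [5, -3, -4, 7, 5, 8]
Stage 1 (OFFSET -2): 5+-2=3, -3+-2=-5, -4+-2=-6, 7+-2=5, 5+-2=3, 8+-2=6 -> [3, -5, -6, 5, 3, 6]
Stage 2 (DELAY): [0, 3, -5, -6, 5, 3] = [0, 3, -5, -6, 5, 3] -> [0, 3, -5, -6, 5, 3]
Stage 3 (SUM): sum[0..0]=0, sum[0..1]=3, sum[0..2]=-2, sum[0..3]=-8, sum[0..4]=-3, sum[0..5]=0 -> [0, 3, -2, -8, -3, 0]
Stage 4 (ABS): |0|=0, |3|=3, |-2|=2, |-8|=8, |-3|=3, |0|=0 -> [0, 3, 2, 8, 3, 0]
Stage 5 (DIFF): s[0]=0, 3-0=3, 2-3=-1, 8-2=6, 3-8=-5, 0-3=-3 -> [0, 3, -1, 6, -5, -3]
Stage 6 (CLIP -10 8): clip(0,-10,8)=0, clip(3,-10,8)=3, clip(-1,-10,8)=-1, clip(6,-10,8)=6, clip(-5,-10,8)=-5, clip(-3,-10,8)=-3 -> [0, 3, -1, 6, -5, -3]

Answer: 0 3 -1 6 -5 -3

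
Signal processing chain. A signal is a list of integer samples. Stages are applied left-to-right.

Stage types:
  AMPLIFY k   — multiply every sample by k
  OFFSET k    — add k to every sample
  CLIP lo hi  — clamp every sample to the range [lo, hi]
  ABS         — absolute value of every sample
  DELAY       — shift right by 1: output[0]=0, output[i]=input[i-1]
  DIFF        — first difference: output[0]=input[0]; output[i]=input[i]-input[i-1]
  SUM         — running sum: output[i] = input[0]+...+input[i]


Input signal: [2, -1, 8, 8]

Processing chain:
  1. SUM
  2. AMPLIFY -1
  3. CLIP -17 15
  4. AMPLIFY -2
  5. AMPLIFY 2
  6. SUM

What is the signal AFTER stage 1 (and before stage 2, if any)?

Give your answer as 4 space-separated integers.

Input: [2, -1, 8, 8]
Stage 1 (SUM): sum[0..0]=2, sum[0..1]=1, sum[0..2]=9, sum[0..3]=17 -> [2, 1, 9, 17]

Answer: 2 1 9 17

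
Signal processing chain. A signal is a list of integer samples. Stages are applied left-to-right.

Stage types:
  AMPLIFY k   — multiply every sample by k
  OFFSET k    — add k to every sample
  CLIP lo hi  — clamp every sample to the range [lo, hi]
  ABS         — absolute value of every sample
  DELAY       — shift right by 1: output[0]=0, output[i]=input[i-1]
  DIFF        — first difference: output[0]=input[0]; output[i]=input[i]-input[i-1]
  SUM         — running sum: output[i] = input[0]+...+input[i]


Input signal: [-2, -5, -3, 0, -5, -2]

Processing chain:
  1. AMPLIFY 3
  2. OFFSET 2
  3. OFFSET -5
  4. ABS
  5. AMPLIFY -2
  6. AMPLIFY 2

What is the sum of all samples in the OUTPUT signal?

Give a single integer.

Answer: -276

Derivation:
Input: [-2, -5, -3, 0, -5, -2]
Stage 1 (AMPLIFY 3): -2*3=-6, -5*3=-15, -3*3=-9, 0*3=0, -5*3=-15, -2*3=-6 -> [-6, -15, -9, 0, -15, -6]
Stage 2 (OFFSET 2): -6+2=-4, -15+2=-13, -9+2=-7, 0+2=2, -15+2=-13, -6+2=-4 -> [-4, -13, -7, 2, -13, -4]
Stage 3 (OFFSET -5): -4+-5=-9, -13+-5=-18, -7+-5=-12, 2+-5=-3, -13+-5=-18, -4+-5=-9 -> [-9, -18, -12, -3, -18, -9]
Stage 4 (ABS): |-9|=9, |-18|=18, |-12|=12, |-3|=3, |-18|=18, |-9|=9 -> [9, 18, 12, 3, 18, 9]
Stage 5 (AMPLIFY -2): 9*-2=-18, 18*-2=-36, 12*-2=-24, 3*-2=-6, 18*-2=-36, 9*-2=-18 -> [-18, -36, -24, -6, -36, -18]
Stage 6 (AMPLIFY 2): -18*2=-36, -36*2=-72, -24*2=-48, -6*2=-12, -36*2=-72, -18*2=-36 -> [-36, -72, -48, -12, -72, -36]
Output sum: -276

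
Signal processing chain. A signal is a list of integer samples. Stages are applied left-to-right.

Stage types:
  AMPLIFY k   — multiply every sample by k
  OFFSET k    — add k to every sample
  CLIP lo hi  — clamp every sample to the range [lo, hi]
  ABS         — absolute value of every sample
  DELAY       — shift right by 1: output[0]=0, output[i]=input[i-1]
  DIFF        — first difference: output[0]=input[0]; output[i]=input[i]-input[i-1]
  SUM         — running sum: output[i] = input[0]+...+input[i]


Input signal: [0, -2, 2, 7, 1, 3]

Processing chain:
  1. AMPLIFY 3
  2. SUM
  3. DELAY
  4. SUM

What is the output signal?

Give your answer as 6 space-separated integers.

Answer: 0 0 -6 -6 15 39

Derivation:
Input: [0, -2, 2, 7, 1, 3]
Stage 1 (AMPLIFY 3): 0*3=0, -2*3=-6, 2*3=6, 7*3=21, 1*3=3, 3*3=9 -> [0, -6, 6, 21, 3, 9]
Stage 2 (SUM): sum[0..0]=0, sum[0..1]=-6, sum[0..2]=0, sum[0..3]=21, sum[0..4]=24, sum[0..5]=33 -> [0, -6, 0, 21, 24, 33]
Stage 3 (DELAY): [0, 0, -6, 0, 21, 24] = [0, 0, -6, 0, 21, 24] -> [0, 0, -6, 0, 21, 24]
Stage 4 (SUM): sum[0..0]=0, sum[0..1]=0, sum[0..2]=-6, sum[0..3]=-6, sum[0..4]=15, sum[0..5]=39 -> [0, 0, -6, -6, 15, 39]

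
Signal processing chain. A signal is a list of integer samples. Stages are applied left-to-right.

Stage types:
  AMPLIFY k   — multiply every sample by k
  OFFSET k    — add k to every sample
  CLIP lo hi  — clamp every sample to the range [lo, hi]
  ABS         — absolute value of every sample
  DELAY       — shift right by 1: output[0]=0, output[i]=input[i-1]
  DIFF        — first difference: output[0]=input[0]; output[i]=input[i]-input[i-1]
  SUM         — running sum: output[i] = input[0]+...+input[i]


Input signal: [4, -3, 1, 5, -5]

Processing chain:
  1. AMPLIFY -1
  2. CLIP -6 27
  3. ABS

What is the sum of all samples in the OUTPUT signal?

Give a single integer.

Input: [4, -3, 1, 5, -5]
Stage 1 (AMPLIFY -1): 4*-1=-4, -3*-1=3, 1*-1=-1, 5*-1=-5, -5*-1=5 -> [-4, 3, -1, -5, 5]
Stage 2 (CLIP -6 27): clip(-4,-6,27)=-4, clip(3,-6,27)=3, clip(-1,-6,27)=-1, clip(-5,-6,27)=-5, clip(5,-6,27)=5 -> [-4, 3, -1, -5, 5]
Stage 3 (ABS): |-4|=4, |3|=3, |-1|=1, |-5|=5, |5|=5 -> [4, 3, 1, 5, 5]
Output sum: 18

Answer: 18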